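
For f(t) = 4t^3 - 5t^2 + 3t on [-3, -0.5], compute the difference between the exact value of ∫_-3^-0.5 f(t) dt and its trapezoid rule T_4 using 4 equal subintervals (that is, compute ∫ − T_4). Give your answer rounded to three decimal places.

Exact integral: ∫_-3^-0.5 f(t) dt ≈ -138.85417.
T_4 = -143.0859375.
Error ≈ -138.85417 − (-143.0859375) ≈ 4.232.

4.232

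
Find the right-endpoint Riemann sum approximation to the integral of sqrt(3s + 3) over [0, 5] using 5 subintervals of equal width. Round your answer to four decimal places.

Δs = (5 − 0)/5 = 1.
Right endpoints: 1, 2, 3, 4, 5.
f(1) ≈ 2.4495, f(2) ≈ 3.0000, f(3) ≈ 3.4641, f(4) ≈ 3.8730, f(5) ≈ 4.2426.
Sum = Δs · [f(1) + f(2) + f(3) + f(4) + f(5)].
Sum ≈ 17.0292.

17.0292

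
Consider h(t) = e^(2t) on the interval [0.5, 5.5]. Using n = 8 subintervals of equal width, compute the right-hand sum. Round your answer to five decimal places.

Δt = (5.5 − 0.5)/8 = 0.625.
Right endpoints: 1.125, 1.75, 2.375, 3, 3.625, 4.25, 4.875, 5.5.
h(1.125) ≈ 9.48774, h(1.75) ≈ 33.11545, h(2.375) ≈ 115.58428, h(3) ≈ 403.42879, h(3.625) ≈ 1408.10485, h(4.25) ≈ 4914.76884, h(4.875) ≈ 17154.22881, h(5.5) ≈ 59874.14172.
Sum = Δt · [h(1.125) + h(1.75) + h(2.375) + ...].
Sum ≈ 52445.53780.

52445.53780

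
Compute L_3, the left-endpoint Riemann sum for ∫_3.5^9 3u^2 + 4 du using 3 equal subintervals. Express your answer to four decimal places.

528.3056

Δu = (9 − 3.5)/3 = 11/6.
Left endpoints: 3.5, 16/3, 43/6.
f(3.5) = 40.75, f(16/3) = 268/3, f(43/6) = 1897/12.
Sum = Δu · [f(3.5) + f(16/3) + f(43/6)].
Sum ≈ 528.3056.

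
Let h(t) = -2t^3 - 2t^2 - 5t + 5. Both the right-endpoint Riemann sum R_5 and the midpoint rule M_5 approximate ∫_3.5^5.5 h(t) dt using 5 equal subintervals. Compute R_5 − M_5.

-60.92

R_5 = -559.98.
M_5 = -499.06.
R_5 − M_5 = -60.92.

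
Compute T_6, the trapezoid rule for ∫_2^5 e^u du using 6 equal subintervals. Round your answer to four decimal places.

143.9499

Δu = (5 − 2)/6 = 0.5.
f(2) ≈ 7.3891, f(2.5) ≈ 12.1825, f(3) ≈ 20.0855, f(3.5) ≈ 33.1155, f(4) ≈ 54.5982, f(4.5) ≈ 90.0171, f(5) ≈ 148.4132.
T_6 = (Δu/2)·[f(u_0) + 2f(u_1) + ... + 2f(u_{5}) + f(u_6)].
Sum ≈ 143.9499.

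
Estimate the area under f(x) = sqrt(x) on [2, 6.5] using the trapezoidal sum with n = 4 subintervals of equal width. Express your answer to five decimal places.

9.14578

Δx = (6.5 − 2)/4 = 1.125.
f(2) ≈ 1.41421, f(3.125) ≈ 1.76777, f(4.25) ≈ 2.06155, f(5.375) ≈ 2.31840, f(6.5) ≈ 2.54951.
T_4 = (Δx/2)·[f(x_0) + 2f(x_1) + 2f(x_2) + 2f(x_3) + f(x_4)].
Sum ≈ 9.14578.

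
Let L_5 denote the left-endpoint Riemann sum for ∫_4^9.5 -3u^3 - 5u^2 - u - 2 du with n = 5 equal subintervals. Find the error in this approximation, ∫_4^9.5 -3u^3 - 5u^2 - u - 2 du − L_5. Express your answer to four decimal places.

Exact integral: ∫_4^9.5 f(u) du ≈ -7287.213542.
L_5 = -5843.86.
Error ≈ -7287.213542 − (-5843.86) ≈ -1443.3535.

-1443.3535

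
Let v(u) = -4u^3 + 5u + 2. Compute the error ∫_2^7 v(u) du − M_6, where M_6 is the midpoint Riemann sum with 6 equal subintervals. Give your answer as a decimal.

-15.625

Exact integral: ∫_2^7 v(u) du = -2262.5.
M_6 = -2246.875.
Error = -2262.5 − (-2246.875) = -15.625.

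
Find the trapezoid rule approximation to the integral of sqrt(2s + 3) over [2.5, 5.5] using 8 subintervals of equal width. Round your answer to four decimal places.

Δs = (5.5 − 2.5)/8 = 0.375.
f(2.5) ≈ 2.8284, f(2.875) ≈ 2.9580, f(3.25) ≈ 3.0822, f(3.625) ≈ 3.2016, f(4) ≈ 3.3166, f(4.375) ≈ 3.4278, f(4.75) ≈ 3.5355, f(5.125) ≈ 3.6401, f(5.5) ≈ 3.7417.
T_8 = (Δs/2)·[f(s_0) + 2f(s_1) + ... + 2f(s_{7}) + f(s_8)].
Sum ≈ 9.9176.

9.9176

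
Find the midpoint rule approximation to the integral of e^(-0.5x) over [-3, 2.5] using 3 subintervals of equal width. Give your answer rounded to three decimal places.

Δx = (2.5 − (-3))/3 = 11/6.
Midpoints: -25/12, -0.25, 19/12.
f(-25/12) ≈ 2.834, f(-0.25) ≈ 1.133, f(19/12) ≈ 0.453.
Sum = Δx · [f(-25/12) + f(-0.25) + f(19/12)].
Sum ≈ 8.104.

8.104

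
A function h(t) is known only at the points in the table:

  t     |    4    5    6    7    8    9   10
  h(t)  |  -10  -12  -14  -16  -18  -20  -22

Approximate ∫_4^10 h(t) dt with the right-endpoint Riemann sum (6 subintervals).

-102

Δt = 1.
Sum = 1·[(-12) + (-14) + (-16) + (-18) + (-20) + (-22)] = -102.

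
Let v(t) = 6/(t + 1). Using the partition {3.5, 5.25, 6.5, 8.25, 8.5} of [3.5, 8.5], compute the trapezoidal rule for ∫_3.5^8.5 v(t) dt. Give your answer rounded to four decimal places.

4.5343

Subinterval widths: 1.75, 1.25, 1.75, 0.25.
v(3.5) = 4/3, v(5.25) = 0.96, v(6.5) = 0.8, v(8.25) = 24/37, v(8.5) = 12/19.
On each subinterval the trapezoid contributes (Δt_i/2)·[v(t_{i-1}) + v(t_i)].
Sum ≈ 4.5343.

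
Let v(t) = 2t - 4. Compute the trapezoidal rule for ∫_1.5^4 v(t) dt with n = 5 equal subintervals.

3.75

Δt = (4 − 1.5)/5 = 0.5.
v(1.5) = -1, v(2) = 0, v(2.5) = 1, v(3) = 2, v(3.5) = 3, v(4) = 4.
T_5 = (Δt/2)·[v(t_0) + 2v(t_1) + ... + 2v(t_{4}) + v(t_5)].
Sum = 3.75.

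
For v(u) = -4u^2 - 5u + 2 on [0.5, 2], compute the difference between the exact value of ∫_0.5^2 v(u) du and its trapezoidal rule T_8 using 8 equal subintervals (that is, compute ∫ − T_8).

0.03515625

Exact integral: ∫_0.5^2 v(u) du = -16.875.
T_8 = -16.91015625.
Error = -16.875 − (-16.91015625) = 0.03515625.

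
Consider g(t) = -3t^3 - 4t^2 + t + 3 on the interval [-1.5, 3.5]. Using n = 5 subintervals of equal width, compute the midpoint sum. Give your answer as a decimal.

-145

Δt = (3.5 − (-1.5))/5 = 1.
Midpoints: -1, 0, 1, 2, 3.
g(-1) = 1, g(0) = 3, g(1) = -3, g(2) = -35, g(3) = -111.
Sum = Δt · [g(-1) + g(0) + g(1) + g(2) + g(3)].
Sum = -145.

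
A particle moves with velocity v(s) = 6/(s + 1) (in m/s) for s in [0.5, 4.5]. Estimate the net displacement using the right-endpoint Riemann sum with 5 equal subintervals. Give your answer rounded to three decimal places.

Δs = (4.5 − 0.5)/5 = 0.8.
Right endpoints: 1.3, 2.1, 2.9, 3.7, 4.5.
v(1.3) = 60/23, v(2.1) = 60/31, v(2.9) = 20/13, v(3.7) = 60/47, v(4.5) = 12/11.
Sum = Δs · [v(1.3) + v(2.1) + v(2.9) + v(3.7) + v(4.5)].
Sum ≈ 6.760.

6.760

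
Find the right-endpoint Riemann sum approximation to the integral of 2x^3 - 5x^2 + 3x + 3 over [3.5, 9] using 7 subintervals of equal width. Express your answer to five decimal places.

2610.47959

Δx = (9 − 3.5)/7 = 11/14.
Right endpoints: 30/7, 71/14, 41/7, 93/14, 52/7, 115/14, 9.
f(30/7) = 27939/343, f(71/14) = 103233/686, f(41/7) = 86063/343, f(93/14) = 133275/343, f(52/7) = 195249/343, f(115/14) = 547963/686, f(9) = 1083.
Sum = Δx · [f(30/7) + f(71/14) + f(41/7) + ...].
Sum ≈ 2610.47959.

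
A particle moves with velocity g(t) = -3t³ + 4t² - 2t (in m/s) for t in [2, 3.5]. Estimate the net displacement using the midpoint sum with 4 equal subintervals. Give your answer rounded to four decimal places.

-61.9321

Δt = (3.5 − 2)/4 = 0.375.
Midpoints: 2.1875, 2.5625, 2.9375, 3.3125.
g(2.1875) = -68145/4096, g(2.5625) = -120171/4096, g(2.9375) = -194157/4096, g(3.3125) = -293991/4096.
Sum = Δt · [g(2.1875) + g(2.5625) + g(2.9375) + g(3.3125)].
Sum ≈ -61.9321.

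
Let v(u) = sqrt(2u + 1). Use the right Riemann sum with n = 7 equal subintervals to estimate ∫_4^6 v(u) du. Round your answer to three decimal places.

6.710

Δu = (6 − 4)/7 = 2/7.
Right endpoints: 30/7, 32/7, 34/7, 36/7, 38/7, 40/7, 6.
v(30/7) ≈ 3.094, v(32/7) ≈ 3.185, v(34/7) ≈ 3.273, v(36/7) ≈ 3.359, v(38/7) ≈ 3.443, v(40/7) ≈ 3.525, v(6) ≈ 3.606.
Sum = Δu · [v(30/7) + v(32/7) + v(34/7) + ...].
Sum ≈ 6.710.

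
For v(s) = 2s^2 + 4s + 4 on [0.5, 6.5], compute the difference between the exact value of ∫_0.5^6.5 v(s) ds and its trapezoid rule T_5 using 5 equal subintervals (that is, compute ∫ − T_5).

-2.88

Exact integral: ∫_0.5^6.5 v(s) ds = 291.
T_5 = 293.88.
Error = 291 − 293.88 = -2.88.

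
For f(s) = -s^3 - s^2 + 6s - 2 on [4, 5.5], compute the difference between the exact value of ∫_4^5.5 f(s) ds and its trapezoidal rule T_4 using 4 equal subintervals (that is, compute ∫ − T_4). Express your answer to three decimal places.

0.536

Exact integral: ∫_4^5.5 f(s) ds = -159.140625.
T_4 ≈ -159.67676.
Error ≈ -159.140625 − (-159.67676) ≈ 0.536.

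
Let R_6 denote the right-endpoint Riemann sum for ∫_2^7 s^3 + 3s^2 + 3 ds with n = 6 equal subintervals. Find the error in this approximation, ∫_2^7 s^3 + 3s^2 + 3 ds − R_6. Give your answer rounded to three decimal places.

-205.382

Exact integral: ∫_2^7 f(s) ds = 946.25.
R_6 ≈ 1151.63194.
Error ≈ 946.25 − 1151.63194 ≈ -205.382.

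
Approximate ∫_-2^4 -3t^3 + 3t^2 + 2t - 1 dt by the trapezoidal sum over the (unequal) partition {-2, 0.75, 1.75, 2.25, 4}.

Subinterval widths: 2.75, 1, 0.5, 1.75.
f(-2) = 31, f(0.75) = 0.921875, f(1.75) = -4.390625, f(2.25) = -15.484375, f(4) = -137.
On each subinterval the trapezoid contributes (Δt_i/2)·[f(t_{i-1}) + f(t_i)].
Sum = -96.234375.

-96.234375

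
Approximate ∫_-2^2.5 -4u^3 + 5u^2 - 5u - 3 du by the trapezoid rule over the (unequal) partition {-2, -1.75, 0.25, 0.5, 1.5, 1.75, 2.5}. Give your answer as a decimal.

13.28125

Subinterval widths: 0.25, 2, 0.25, 1, 0.25, 0.75.
f(-2) = 59, f(-1.75) = 42.5, f(0.25) = -4, f(0.5) = -4.75, f(1.5) = -12.75, f(1.75) = -17.875, f(2.5) = -46.75.
On each subinterval the trapezoid contributes (Δu_i/2)·[f(u_{i-1}) + f(u_i)].
Sum = 13.28125.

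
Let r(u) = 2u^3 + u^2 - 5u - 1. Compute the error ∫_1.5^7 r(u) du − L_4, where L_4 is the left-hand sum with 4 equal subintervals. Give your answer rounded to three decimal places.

434.292

Exact integral: ∫_1.5^7 r(u) du ≈ 1188.80208.
L_4 ≈ 754.50977.
Error ≈ 1188.80208 − 754.50977 ≈ 434.292.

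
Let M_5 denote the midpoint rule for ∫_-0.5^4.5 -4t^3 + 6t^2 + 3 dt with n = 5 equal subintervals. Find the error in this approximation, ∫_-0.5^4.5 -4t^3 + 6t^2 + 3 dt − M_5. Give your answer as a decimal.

-7.5

Exact integral: ∫_-0.5^4.5 f(t) dt = -212.5.
M_5 = -205.
Error = -212.5 − (-205) = -7.5.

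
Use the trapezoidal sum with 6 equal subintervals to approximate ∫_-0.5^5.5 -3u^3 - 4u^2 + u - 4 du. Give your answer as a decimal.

Δu = (5.5 − (-0.5))/6 = 1.
f(-0.5) = -5.125, f(0.5) = -4.875, f(1.5) = -21.625, f(2.5) = -73.375, f(3.5) = -178.125, f(4.5) = -353.875, f(5.5) = -618.625.
T_6 = (Δu/2)·[f(u_0) + 2f(u_1) + ... + 2f(u_{5}) + f(u_6)].
Sum = -943.75.

-943.75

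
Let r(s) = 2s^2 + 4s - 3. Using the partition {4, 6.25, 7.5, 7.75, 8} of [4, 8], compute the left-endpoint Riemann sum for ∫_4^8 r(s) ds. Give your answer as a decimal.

Subinterval widths: 2.25, 1.25, 0.25, 0.25.
Left endpoints: 4, 6.25, 7.5, 7.75.
r(4) = 45, r(6.25) = 100.125, r(7.5) = 139.5, r(7.75) = 148.125.
Sum = Σ Δs_i · r(s_i).
Sum = 298.3125.

298.3125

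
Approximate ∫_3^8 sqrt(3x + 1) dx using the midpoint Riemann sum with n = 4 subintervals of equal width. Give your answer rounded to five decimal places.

Δx = (8 − 3)/4 = 1.25.
Midpoints: 3.625, 4.875, 6.125, 7.375.
f(3.625) ≈ 3.44601, f(4.875) ≈ 3.95285, f(6.125) ≈ 4.40170, f(7.375) ≈ 4.80885.
Sum = Δx · [f(3.625) + f(4.875) + f(6.125) + f(7.375)].
Sum ≈ 20.76176.

20.76176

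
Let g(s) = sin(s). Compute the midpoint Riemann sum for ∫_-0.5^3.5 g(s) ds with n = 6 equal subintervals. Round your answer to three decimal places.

1.848

Δs = (3.5 − (-0.5))/6 = 2/3.
Midpoints: -1/6, 0.5, 7/6, 11/6, 2.5, 19/6.
g(-1/6) ≈ -0.166, g(0.5) ≈ 0.479, g(7/6) ≈ 0.919, g(11/6) ≈ 0.966, g(2.5) ≈ 0.598, g(19/6) ≈ -0.025.
Sum = Δs · [g(-1/6) + g(0.5) + g(7/6) + ...].
Sum ≈ 1.848.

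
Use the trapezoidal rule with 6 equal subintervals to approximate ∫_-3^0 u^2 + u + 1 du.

Δu = (0 − (-3))/6 = 0.5.
f(-3) = 7, f(-2.5) = 4.75, f(-2) = 3, f(-1.5) = 1.75, f(-1) = 1, f(-0.5) = 0.75, f(0) = 1.
T_6 = (Δu/2)·[f(u_0) + 2f(u_1) + ... + 2f(u_{5}) + f(u_6)].
Sum = 7.625.

7.625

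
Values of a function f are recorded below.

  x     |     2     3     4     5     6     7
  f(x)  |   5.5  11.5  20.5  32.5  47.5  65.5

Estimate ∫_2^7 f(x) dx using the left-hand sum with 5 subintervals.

117.5

Δx = 1.
Sum = 1·[5.5 + 11.5 + 20.5 + 32.5 + 47.5] = 117.5.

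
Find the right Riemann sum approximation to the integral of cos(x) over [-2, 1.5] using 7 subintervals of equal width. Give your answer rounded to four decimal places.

Δx = (1.5 − (-2))/7 = 0.5.
Right endpoints: -1.5, -1, -0.5, 0, 0.5, 1, 1.5.
f(-1.5) ≈ 0.0707, f(-1) ≈ 0.5403, f(-0.5) ≈ 0.8776, f(0) ≈ 1.0000, f(0.5) ≈ 0.8776, f(1) ≈ 0.5403, f(1.5) ≈ 0.0707.
Sum = Δx · [f(-1.5) + f(-1) + f(-0.5) + ...].
Sum ≈ 1.9886.

1.9886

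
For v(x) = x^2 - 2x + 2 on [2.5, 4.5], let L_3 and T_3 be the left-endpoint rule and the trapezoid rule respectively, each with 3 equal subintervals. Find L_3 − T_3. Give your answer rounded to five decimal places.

L_3 ≈ 11.9814815.
T_3 ≈ 15.3148148.
L_3 − T_3 ≈ -3.33333.

-3.33333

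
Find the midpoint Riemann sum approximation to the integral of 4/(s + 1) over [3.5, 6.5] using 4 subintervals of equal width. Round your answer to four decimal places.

Δs = (6.5 − 3.5)/4 = 0.75.
Midpoints: 3.875, 4.625, 5.375, 6.125.
f(3.875) = 32/39, f(4.625) = 32/45, f(5.375) = 32/51, f(6.125) = 32/57.
Sum = Δs · [f(3.875) + f(4.625) + f(5.375) + f(6.125)].
Sum ≈ 2.0404.

2.0404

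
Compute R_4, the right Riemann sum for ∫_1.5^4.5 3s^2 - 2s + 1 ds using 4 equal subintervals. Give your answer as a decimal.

Δs = (4.5 − 1.5)/4 = 0.75.
Right endpoints: 2.25, 3, 3.75, 4.5.
f(2.25) = 11.6875, f(3) = 22, f(3.75) = 35.6875, f(4.5) = 52.75.
Sum = Δs · [f(2.25) + f(3) + f(3.75) + f(4.5)].
Sum = 91.59375.

91.59375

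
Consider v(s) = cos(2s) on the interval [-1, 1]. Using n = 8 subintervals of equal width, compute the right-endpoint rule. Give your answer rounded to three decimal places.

Δs = (1 − (-1))/8 = 0.25.
Right endpoints: -0.75, -0.5, -0.25, 0, 0.25, 0.5, 0.75, 1.
v(-0.75) ≈ 0.071, v(-0.5) ≈ 0.540, v(-0.25) ≈ 0.878, v(0) ≈ 1.000, v(0.25) ≈ 0.878, v(0.5) ≈ 0.540, v(0.75) ≈ 0.071, v(1) ≈ -0.416.
Sum = Δs · [v(-0.75) + v(-0.5) + v(-0.25) + ...].
Sum ≈ 0.890.

0.890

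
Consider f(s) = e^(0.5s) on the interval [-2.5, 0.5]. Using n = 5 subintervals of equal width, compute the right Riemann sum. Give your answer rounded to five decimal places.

2.30924

Δs = (0.5 − (-2.5))/5 = 0.6.
Right endpoints: -1.9, -1.3, -0.7, -0.1, 0.5.
f(-1.9) ≈ 0.38674, f(-1.3) ≈ 0.52205, f(-0.7) ≈ 0.70469, f(-0.1) ≈ 0.95123, f(0.5) ≈ 1.28403.
Sum = Δs · [f(-1.9) + f(-1.3) + f(-0.7) + f(-0.1) + f(0.5)].
Sum ≈ 2.30924.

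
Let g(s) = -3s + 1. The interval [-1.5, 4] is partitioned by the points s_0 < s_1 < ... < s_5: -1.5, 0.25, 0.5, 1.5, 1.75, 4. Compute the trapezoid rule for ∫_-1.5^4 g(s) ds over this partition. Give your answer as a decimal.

Subinterval widths: 1.75, 0.25, 1, 0.25, 2.25.
g(-1.5) = 5.5, g(0.25) = 0.25, g(0.5) = -0.5, g(1.5) = -3.5, g(1.75) = -4.25, g(4) = -11.
On each subinterval the trapezoid contributes (Δs_i/2)·[g(s_{i-1}) + g(s_i)].
Sum = -15.125.

-15.125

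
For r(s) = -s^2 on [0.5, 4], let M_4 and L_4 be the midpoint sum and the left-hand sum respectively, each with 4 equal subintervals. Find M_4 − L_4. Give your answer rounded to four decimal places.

M_4 ≈ -21.068359.
L_4 = -14.84765625.
M_4 − L_4 ≈ -6.2207.

-6.2207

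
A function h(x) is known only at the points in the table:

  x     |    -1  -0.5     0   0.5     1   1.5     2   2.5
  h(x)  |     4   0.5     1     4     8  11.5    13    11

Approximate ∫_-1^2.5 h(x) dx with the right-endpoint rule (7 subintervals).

24.5

Δx = 0.5.
Sum = 0.5·[0.5 + 1 + 4 + 8 + 11.5 + 13 + 11] = 24.5.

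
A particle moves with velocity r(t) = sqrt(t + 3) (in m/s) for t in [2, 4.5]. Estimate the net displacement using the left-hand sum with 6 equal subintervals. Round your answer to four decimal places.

Δt = (4.5 − 2)/6 = 5/12.
Left endpoints: 2, 29/12, 17/6, 3.25, 11/3, 49/12.
r(2) ≈ 2.2361, r(29/12) ≈ 2.3274, r(17/6) ≈ 2.4152, r(3.25) ≈ 2.5000, r(11/3) ≈ 2.5820, r(49/12) ≈ 2.6615.
Sum = Δt · [r(2) + r(29/12) + r(17/6) + ...].
Sum ≈ 6.1342.

6.1342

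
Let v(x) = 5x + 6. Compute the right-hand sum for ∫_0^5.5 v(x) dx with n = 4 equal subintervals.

Δx = (5.5 − 0)/4 = 1.375.
Right endpoints: 1.375, 2.75, 4.125, 5.5.
v(1.375) = 12.875, v(2.75) = 19.75, v(4.125) = 26.625, v(5.5) = 33.5.
Sum = Δx · [v(1.375) + v(2.75) + v(4.125) + v(5.5)].
Sum = 127.53125.

127.53125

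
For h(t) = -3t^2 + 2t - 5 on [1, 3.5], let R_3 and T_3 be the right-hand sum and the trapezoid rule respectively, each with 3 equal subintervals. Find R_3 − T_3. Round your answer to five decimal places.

R_3 ≈ -55.9722222.
T_3 ≈ -43.9930556.
R_3 − T_3 ≈ -11.97917.

-11.97917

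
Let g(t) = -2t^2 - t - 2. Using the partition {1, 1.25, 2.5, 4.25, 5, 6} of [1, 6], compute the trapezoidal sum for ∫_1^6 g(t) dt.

-173.75

Subinterval widths: 0.25, 1.25, 1.75, 0.75, 1.
g(1) = -5, g(1.25) = -6.375, g(2.5) = -17, g(4.25) = -42.375, g(5) = -57, g(6) = -80.
On each subinterval the trapezoid contributes (Δt_i/2)·[g(t_{i-1}) + g(t_i)].
Sum = -173.75.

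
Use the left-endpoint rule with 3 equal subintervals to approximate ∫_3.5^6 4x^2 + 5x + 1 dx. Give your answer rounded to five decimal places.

249.07407

Δx = (6 − 3.5)/3 = 5/6.
Left endpoints: 3.5, 13/3, 31/6.
f(3.5) = 67.5, f(13/3) = 880/9, f(31/6) = 2405/18.
Sum = Δx · [f(3.5) + f(13/3) + f(31/6)].
Sum ≈ 249.07407.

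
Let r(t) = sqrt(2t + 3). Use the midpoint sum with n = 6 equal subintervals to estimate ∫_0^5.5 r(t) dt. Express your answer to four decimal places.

Δt = (5.5 − 0)/6 = 11/12.
Midpoints: 11/24, 1.375, 55/24, 77/24, 4.125, 121/24.
r(11/24) ≈ 1.9791, r(1.375) ≈ 2.3979, r(55/24) ≈ 2.7538, r(77/24) ≈ 3.0687, r(4.125) ≈ 3.3541, r(121/24) ≈ 3.6171.
Sum = Δt · [r(11/24) + r(1.375) + r(55/24) + ...].
Sum ≈ 15.7397.

15.7397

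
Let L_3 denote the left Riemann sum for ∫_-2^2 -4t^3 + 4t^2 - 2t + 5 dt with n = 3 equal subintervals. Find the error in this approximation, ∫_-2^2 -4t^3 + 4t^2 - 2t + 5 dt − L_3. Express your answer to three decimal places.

-52.741

Exact integral: ∫_-2^2 f(t) dt ≈ 41.33333.
L_3 ≈ 94.07407.
Error ≈ 41.33333 − 94.07407 ≈ -52.741.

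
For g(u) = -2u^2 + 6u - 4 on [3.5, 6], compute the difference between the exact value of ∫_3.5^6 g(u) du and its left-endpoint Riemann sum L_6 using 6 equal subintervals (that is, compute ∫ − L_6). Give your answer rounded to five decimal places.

-6.62616

Exact integral: ∫_3.5^6 g(u) du ≈ -54.1666667.
L_6 ≈ -47.5405093.
Error ≈ -54.1666667 − (-47.5405093) ≈ -6.62616.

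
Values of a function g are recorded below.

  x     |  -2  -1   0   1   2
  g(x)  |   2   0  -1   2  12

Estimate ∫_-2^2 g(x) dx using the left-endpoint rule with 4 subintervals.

Δx = 1.
Sum = 1·[2 + 0 + (-1) + 2] = 3.

3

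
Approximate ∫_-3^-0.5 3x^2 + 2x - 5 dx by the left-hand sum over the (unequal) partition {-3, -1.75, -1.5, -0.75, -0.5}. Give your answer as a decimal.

Subinterval widths: 1.25, 0.25, 0.75, 0.25.
Left endpoints: -3, -1.75, -1.5, -0.75.
f(-3) = 16, f(-1.75) = 0.6875, f(-1.5) = -1.25, f(-0.75) = -4.8125.
Sum = Σ Δx_i · f(x_i).
Sum = 18.03125.

18.03125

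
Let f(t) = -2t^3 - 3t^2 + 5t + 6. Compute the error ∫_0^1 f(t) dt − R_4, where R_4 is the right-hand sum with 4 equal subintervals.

0.0625

Exact integral: ∫_0^1 f(t) dt = 7.
R_4 = 6.9375.
Error = 7 − 6.9375 = 0.0625.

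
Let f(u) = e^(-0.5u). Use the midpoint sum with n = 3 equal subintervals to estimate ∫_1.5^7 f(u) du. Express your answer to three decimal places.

0.854

Δu = (7 − 1.5)/3 = 11/6.
Midpoints: 29/12, 4.25, 73/12.
f(29/12) ≈ 0.299, f(4.25) ≈ 0.119, f(73/12) ≈ 0.048.
Sum = Δu · [f(29/12) + f(4.25) + f(73/12)].
Sum ≈ 0.854.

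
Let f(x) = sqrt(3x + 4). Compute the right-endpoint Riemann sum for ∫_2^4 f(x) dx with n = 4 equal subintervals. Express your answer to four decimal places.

Δx = (4 − 2)/4 = 0.5.
Right endpoints: 2.5, 3, 3.5, 4.
f(2.5) ≈ 3.3912, f(3) ≈ 3.6056, f(3.5) ≈ 3.8079, f(4) ≈ 4.0000.
Sum = Δx · [f(2.5) + f(3) + f(3.5) + f(4)].
Sum ≈ 7.4023.

7.4023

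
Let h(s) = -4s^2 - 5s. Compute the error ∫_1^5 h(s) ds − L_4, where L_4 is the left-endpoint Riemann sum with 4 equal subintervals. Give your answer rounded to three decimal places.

Exact integral: ∫_1^5 h(s) ds ≈ -225.33333.
L_4 = -170.
Error ≈ -225.33333 − (-170) ≈ -55.333.

-55.333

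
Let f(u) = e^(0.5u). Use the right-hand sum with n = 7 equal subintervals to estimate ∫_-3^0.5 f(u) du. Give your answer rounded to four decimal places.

Δu = (0.5 − (-3))/7 = 0.5.
Right endpoints: -2.5, -2, -1.5, -1, -0.5, 0, 0.5.
f(-2.5) ≈ 0.2865, f(-2) ≈ 0.3679, f(-1.5) ≈ 0.4724, f(-1) ≈ 0.6065, f(-0.5) ≈ 0.7788, f(0) ≈ 1.0000, f(0.5) ≈ 1.2840.
Sum = Δu · [f(-2.5) + f(-2) + f(-1.5) + ...].
Sum ≈ 2.3981.

2.3981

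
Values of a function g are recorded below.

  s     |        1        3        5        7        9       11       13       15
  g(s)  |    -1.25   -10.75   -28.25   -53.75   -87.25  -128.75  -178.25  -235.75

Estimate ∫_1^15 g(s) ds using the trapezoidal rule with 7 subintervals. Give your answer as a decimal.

Δs = 2.
T_7 = (2/2)·[(-1.25) + 2·(-10.75) + 2·(-28.25) + 2·(-53.75) + 2·(-87.25) + 2·(-128.75) + 2·(-178.25) + (-235.75)] = -1211.

-1211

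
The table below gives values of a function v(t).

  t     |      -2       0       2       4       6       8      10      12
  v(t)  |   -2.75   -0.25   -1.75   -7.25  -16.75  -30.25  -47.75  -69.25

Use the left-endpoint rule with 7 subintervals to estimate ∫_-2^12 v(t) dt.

-213.5

Δt = 2.
Sum = 2·[(-2.75) + (-0.25) + (-1.75) + (-7.25) + (-16.75) + (-30.25) + (-47.75)] = -213.5.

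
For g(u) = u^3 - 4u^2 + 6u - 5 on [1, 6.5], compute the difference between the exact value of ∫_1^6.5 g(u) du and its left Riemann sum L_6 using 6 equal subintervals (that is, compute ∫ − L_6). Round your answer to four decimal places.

Exact integral: ∫_1^6.5 g(u) du ≈ 177.432292.
L_6 ≈ 118.105179.
Error ≈ 177.432292 − 118.105179 ≈ 59.3271.

59.3271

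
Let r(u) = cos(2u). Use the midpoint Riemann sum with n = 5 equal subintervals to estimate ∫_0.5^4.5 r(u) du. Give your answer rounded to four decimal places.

-0.2394

Δu = (4.5 − 0.5)/5 = 0.8.
Midpoints: 0.9, 1.7, 2.5, 3.3, 4.1.
r(0.9) ≈ -0.2272, r(1.7) ≈ -0.9668, r(2.5) ≈ 0.2837, r(3.3) ≈ 0.9502, r(4.1) ≈ -0.3392.
Sum = Δu · [r(0.9) + r(1.7) + r(2.5) + r(3.3) + r(4.1)].
Sum ≈ -0.2394.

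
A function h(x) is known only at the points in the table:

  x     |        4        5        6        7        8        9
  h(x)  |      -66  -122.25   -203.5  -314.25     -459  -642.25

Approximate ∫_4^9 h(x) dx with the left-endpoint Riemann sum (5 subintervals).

-1165

Δx = 1.
Sum = 1·[(-66) + (-122.25) + (-203.5) + (-314.25) + (-459)] = -1165.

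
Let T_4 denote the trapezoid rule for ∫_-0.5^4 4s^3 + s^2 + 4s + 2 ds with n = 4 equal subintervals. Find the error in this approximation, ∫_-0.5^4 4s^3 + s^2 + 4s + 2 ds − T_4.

Exact integral: ∫_-0.5^4 f(s) ds = 317.8125.
T_4 = 338.6953125.
Error = 317.8125 − 338.6953125 = -20.8828125.

-20.8828125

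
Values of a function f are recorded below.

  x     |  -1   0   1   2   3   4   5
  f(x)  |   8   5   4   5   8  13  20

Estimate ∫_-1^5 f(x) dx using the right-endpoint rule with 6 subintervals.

Δx = 1.
Sum = 1·[5 + 4 + 5 + 8 + 13 + 20] = 55.

55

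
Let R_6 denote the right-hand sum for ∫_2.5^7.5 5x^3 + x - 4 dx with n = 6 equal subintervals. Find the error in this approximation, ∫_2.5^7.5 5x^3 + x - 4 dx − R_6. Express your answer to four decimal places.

-891.8403

Exact integral: ∫_2.5^7.5 f(x) dx = 3911.25.
R_6 ≈ 4803.090278.
Error ≈ 3911.25 − 4803.090278 ≈ -891.8403.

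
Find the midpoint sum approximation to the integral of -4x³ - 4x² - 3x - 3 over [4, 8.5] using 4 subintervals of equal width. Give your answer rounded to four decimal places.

Δx = (8.5 − 4)/4 = 1.125.
Midpoints: 4.5625, 5.6875, 6.8125, 7.9375.
f(4.5625) = -491369/1024, f(5.6875) = -906611/1024, f(6.8125) = -1509125/1024, f(7.9375) = -2333903/1024.
Sum = Δx · [f(4.5625) + f(5.6875) + f(6.8125) + f(7.9375)].
Sum ≈ -5757.9434.

-5757.9434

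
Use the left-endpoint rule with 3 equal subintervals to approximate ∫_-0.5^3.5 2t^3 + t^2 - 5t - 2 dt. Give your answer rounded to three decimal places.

Δt = (3.5 − (-0.5))/3 = 4/3.
Left endpoints: -0.5, 5/6, 13/6.
f(-0.5) = 0.5, f(5/6) = -233/54, f(13/6) = 659/54.
Sum = Δt · [f(-0.5) + f(5/6) + f(13/6)].
Sum ≈ 11.185.

11.185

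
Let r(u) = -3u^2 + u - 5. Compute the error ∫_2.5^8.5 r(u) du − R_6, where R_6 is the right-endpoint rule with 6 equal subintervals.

Exact integral: ∫_2.5^8.5 r(u) du = -595.5.
R_6 = -694.5.
Error = -595.5 − (-694.5) = 99.

99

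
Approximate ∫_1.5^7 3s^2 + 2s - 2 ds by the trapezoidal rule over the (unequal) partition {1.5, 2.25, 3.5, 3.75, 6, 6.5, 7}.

Subinterval widths: 0.75, 1.25, 0.25, 2.25, 0.5, 0.5.
f(1.5) = 7.75, f(2.25) = 17.6875, f(3.5) = 41.75, f(3.75) = 47.6875, f(6) = 118, f(6.5) = 137.75, f(7) = 159.
On each subinterval the trapezoid contributes (Δs_i/2)·[f(s_{i-1}) + f(s_i)].
Sum = 382.390625.

382.390625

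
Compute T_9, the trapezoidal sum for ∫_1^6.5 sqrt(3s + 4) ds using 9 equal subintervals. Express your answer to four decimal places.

Δs = (6.5 − 1)/9 = 11/18.
f(1) ≈ 2.6458, f(29/18) ≈ 2.9721, f(20/9) ≈ 3.2660, f(17/6) ≈ 3.5355, f(31/9) ≈ 3.7859, f(73/18) ≈ 4.0208, f(14/3) ≈ 4.2426, f(95/18) ≈ 4.4535, f(53/9) ≈ 4.6547, f(6.5) ≈ 4.8477.
T_9 = (Δs/2)·[f(s_0) + 2f(s_1) + ... + 2f(s_{8}) + f(s_9)].
Sum ≈ 21.1920.

21.1920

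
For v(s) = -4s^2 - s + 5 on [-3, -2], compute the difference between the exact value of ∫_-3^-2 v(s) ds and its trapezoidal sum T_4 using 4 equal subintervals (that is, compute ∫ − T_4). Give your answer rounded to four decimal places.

0.0417

Exact integral: ∫_-3^-2 v(s) ds ≈ -17.833333.
T_4 = -17.875.
Error ≈ -17.833333 − (-17.875) ≈ 0.0417.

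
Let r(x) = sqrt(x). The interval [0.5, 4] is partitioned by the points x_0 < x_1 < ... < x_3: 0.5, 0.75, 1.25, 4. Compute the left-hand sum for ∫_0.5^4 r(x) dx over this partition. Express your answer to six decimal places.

3.684383

Subinterval widths: 0.25, 0.5, 2.75.
Left endpoints: 0.5, 0.75, 1.25.
r(0.5) ≈ 0.707107, r(0.75) ≈ 0.866025, r(1.25) ≈ 1.118034.
Sum = Σ Δx_i · r(x_i).
Sum ≈ 3.684383.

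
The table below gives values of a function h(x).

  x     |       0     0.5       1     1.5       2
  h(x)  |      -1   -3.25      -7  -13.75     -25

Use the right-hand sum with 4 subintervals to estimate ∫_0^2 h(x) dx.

Δx = 0.5.
Sum = 0.5·[(-3.25) + (-7) + (-13.75) + (-25)] = -24.5.

-24.5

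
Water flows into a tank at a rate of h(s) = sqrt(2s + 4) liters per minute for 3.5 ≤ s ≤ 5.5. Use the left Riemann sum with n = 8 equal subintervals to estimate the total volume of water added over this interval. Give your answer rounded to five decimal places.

Δs = (5.5 − 3.5)/8 = 0.25.
Left endpoints: 3.5, 3.75, 4, 4.25, 4.5, 4.75, 5, 5.25.
h(3.5) ≈ 3.31662, h(3.75) ≈ 3.39116, h(4) ≈ 3.46410, h(4.25) ≈ 3.53553, h(4.5) ≈ 3.60555, h(4.75) ≈ 3.67423, h(5) ≈ 3.74166, h(5.25) ≈ 3.80789.
Sum = Δs · [h(3.5) + h(3.75) + h(4) + ...].
Sum ≈ 7.13419.

7.13419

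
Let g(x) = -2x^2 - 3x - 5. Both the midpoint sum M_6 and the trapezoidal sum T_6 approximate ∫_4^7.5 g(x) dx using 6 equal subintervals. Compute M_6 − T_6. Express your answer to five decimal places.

0.59549

M_6 ≈ -316.2598380.
T_6 ≈ -316.8553241.
M_6 − T_6 ≈ 0.59549.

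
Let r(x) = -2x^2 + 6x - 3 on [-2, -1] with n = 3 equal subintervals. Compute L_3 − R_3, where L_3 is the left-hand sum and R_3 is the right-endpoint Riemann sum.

-4

L_3 ≈ -18.7037037.
R_3 ≈ -14.7037037.
L_3 − R_3 = -4.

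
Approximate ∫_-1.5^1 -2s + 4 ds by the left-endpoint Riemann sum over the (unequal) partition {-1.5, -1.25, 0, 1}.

Subinterval widths: 0.25, 1.25, 1.
Left endpoints: -1.5, -1.25, 0.
f(-1.5) = 7, f(-1.25) = 6.5, f(0) = 4.
Sum = Σ Δs_i · f(s_i).
Sum = 13.875.

13.875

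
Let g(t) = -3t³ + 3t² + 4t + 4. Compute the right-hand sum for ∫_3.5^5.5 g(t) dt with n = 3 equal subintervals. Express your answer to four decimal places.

Δt = (5.5 − 3.5)/3 = 2/3.
Right endpoints: 25/6, 29/6, 5.5.
g(25/6) = -10387/72, g(29/6) = -17663/72, g(5.5) = -382.375.
Sum = Δt · [g(25/6) + g(29/6) + g(5.5)].
Sum ≈ -514.6389.

-514.6389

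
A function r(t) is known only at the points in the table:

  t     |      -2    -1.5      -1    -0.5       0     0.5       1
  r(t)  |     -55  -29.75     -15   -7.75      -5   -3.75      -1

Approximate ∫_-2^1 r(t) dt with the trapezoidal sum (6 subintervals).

-44.625

Δt = 0.5.
T_6 = (0.5/2)·[(-55) + 2·(-29.75) + 2·(-15) + 2·(-7.75) + 2·(-5) + 2·(-3.75) + (-1)] = -44.625.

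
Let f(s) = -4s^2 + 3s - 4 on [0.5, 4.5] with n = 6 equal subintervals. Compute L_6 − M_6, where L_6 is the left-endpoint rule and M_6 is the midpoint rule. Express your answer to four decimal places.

L_6 ≈ -85.851852.
M_6 ≈ -106.740741.
L_6 − M_6 ≈ 20.8889.

20.8889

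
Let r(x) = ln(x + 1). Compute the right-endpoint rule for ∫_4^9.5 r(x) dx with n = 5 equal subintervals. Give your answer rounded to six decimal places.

11.539781

Δx = (9.5 − 4)/5 = 1.1.
Right endpoints: 5.1, 6.2, 7.3, 8.4, 9.5.
r(5.1) ≈ 1.808289, r(6.2) ≈ 1.974081, r(7.3) ≈ 2.116256, r(8.4) ≈ 2.240710, r(9.5) ≈ 2.351375.
Sum = Δx · [r(5.1) + r(6.2) + r(7.3) + r(8.4) + r(9.5)].
Sum ≈ 11.539781.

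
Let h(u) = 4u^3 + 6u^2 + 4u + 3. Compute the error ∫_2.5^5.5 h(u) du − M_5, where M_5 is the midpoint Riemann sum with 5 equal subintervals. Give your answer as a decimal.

Exact integral: ∫_2.5^5.5 h(u) du = 1234.5.
M_5 = 1229.64.
Error = 1234.5 − 1229.64 = 4.86.

4.86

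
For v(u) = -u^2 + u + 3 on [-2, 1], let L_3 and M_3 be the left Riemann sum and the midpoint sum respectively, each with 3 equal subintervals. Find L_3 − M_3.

-3.75

L_3 = 1.
M_3 = 4.75.
L_3 − M_3 = -3.75.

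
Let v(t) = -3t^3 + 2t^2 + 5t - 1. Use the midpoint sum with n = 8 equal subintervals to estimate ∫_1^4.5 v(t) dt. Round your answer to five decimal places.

-200.81848

Δt = (4.5 − 1)/8 = 0.4375.
Midpoints: 1.21875, 1.65625, 2.09375, 2.53125, 2.96875, 3.40625, 3.84375, 4.28125.
v(1.21875) = 86299/32768, v(1.65625) = -28263/32768, v(2.09375) = -304721/32768, v(2.53125) = -792467/32768, v(2.96875) = -1540893/32768, v(3.40625) = -2599391/32768, v(3.84375) = -4017353/32768, v(4.28125) = -5844171/32768.
Sum = Δt · [v(1.21875) + v(1.65625) + v(2.09375) + ...].
Sum ≈ -200.81848.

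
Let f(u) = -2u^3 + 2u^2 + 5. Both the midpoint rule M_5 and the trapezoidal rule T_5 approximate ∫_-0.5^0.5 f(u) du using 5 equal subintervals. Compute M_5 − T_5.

M_5 = 5.16.
T_5 = 5.18.
M_5 − T_5 = -0.02.

-0.02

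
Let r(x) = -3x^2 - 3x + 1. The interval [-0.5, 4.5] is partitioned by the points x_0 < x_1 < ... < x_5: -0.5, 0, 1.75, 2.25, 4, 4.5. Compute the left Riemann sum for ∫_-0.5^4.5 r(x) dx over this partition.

Subinterval widths: 0.5, 1.75, 0.5, 1.75, 0.5.
Left endpoints: -0.5, 0, 1.75, 2.25, 4.
r(-0.5) = 1.75, r(0) = 1, r(1.75) = -13.4375, r(2.25) = -20.9375, r(4) = -59.
Sum = Σ Δx_i · r(x_i).
Sum = -70.234375.

-70.234375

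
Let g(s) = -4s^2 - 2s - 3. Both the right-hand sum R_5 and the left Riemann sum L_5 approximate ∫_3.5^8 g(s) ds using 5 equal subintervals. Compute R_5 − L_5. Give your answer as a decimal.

R_5 = -790.38.
L_5 = -595.98.
R_5 − L_5 = -194.4.

-194.4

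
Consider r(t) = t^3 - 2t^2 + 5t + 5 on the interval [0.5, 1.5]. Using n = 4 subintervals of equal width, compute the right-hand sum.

Δt = (1.5 − 0.5)/4 = 0.25.
Right endpoints: 0.75, 1, 1.25, 1.5.
r(0.75) = 8.046875, r(1) = 9, r(1.25) = 10.078125, r(1.5) = 11.375.
Sum = Δt · [r(0.75) + r(1) + r(1.25) + r(1.5)].
Sum = 9.625.

9.625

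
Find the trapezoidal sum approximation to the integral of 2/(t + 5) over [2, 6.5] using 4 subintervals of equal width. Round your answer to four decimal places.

0.9956

Δt = (6.5 − 2)/4 = 1.125.
f(2) = 2/7, f(3.125) = 16/65, f(4.25) = 8/37, f(5.375) = 16/83, f(6.5) = 4/23.
T_4 = (Δt/2)·[f(t_0) + 2f(t_1) + 2f(t_2) + 2f(t_3) + f(t_4)].
Sum ≈ 0.9956.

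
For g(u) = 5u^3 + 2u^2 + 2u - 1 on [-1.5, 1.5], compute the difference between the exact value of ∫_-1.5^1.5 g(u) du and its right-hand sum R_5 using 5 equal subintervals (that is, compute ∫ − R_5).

-12.285

Exact integral: ∫_-1.5^1.5 g(u) du = 1.5.
R_5 = 13.785.
Error = 1.5 − 13.785 = -12.285.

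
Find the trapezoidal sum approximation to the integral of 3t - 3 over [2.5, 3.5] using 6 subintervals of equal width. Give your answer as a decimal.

6

Δt = (3.5 − 2.5)/6 = 1/6.
f(2.5) = 4.5, f(8/3) = 5, f(17/6) = 5.5, f(3) = 6, f(19/6) = 6.5, f(10/3) = 7, f(3.5) = 7.5.
T_6 = (Δt/2)·[f(t_0) + 2f(t_1) + ... + 2f(t_{5}) + f(t_6)].
Sum = 6.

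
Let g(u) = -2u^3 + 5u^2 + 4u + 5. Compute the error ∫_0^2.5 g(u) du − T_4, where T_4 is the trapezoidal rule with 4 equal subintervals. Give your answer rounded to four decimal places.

0.4069

Exact integral: ∫_0^2.5 g(u) du ≈ 31.510417.
T_4 ≈ 31.103516.
Error ≈ 31.510417 − 31.103516 ≈ 0.4069.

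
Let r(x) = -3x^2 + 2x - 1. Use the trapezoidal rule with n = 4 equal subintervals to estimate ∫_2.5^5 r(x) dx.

Δx = (5 − 2.5)/4 = 0.625.
r(2.5) = -14.75, r(3.125) = -24.046875, r(3.75) = -35.6875, r(4.375) = -49.671875, r(5) = -66.
T_4 = (Δx/2)·[r(x_0) + 2r(x_1) + 2r(x_2) + 2r(x_3) + r(x_4)].
Sum = -93.61328125.

-93.61328125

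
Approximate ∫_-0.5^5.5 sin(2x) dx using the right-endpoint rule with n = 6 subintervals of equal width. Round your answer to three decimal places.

0.093

Δx = (5.5 − (-0.5))/6 = 1.
Right endpoints: 0.5, 1.5, 2.5, 3.5, 4.5, 5.5.
f(0.5) ≈ 0.841, f(1.5) ≈ 0.141, f(2.5) ≈ -0.959, f(3.5) ≈ 0.657, f(4.5) ≈ 0.412, f(5.5) ≈ -1.000.
Sum = Δx · [f(0.5) + f(1.5) + f(2.5) + ...].
Sum ≈ 0.093.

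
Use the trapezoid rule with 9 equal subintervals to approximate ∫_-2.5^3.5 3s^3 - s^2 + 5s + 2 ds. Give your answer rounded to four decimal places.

Δs = (3.5 − (-2.5))/9 = 2/3.
f(-2.5) = -63.625, f(-11/6) = -2089/72, f(-7/6) = -239/24, f(-0.5) = -1.125, f(1/6) = 203/72, f(5/6) = 173/24, f(1.5) = 17.375, f(13/6) = 2783/72, f(17/6) = 76.375, f(3.5) = 135.875.
T_9 = (Δs/2)·[f(s_0) + 2f(s_1) + ... + 2f(s_{8}) + f(s_9)].
Sum ≈ 92.3056.

92.3056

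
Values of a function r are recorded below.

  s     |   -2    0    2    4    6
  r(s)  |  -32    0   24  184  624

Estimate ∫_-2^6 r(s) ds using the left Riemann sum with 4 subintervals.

Δs = 2.
Sum = 2·[(-32) + 0 + 24 + 184] = 352.

352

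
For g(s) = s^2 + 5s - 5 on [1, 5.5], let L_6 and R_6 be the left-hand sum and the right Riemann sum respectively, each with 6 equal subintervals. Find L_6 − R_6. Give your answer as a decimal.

L_6 = 86.765625.
R_6 = 125.578125.
L_6 − R_6 = -38.8125.

-38.8125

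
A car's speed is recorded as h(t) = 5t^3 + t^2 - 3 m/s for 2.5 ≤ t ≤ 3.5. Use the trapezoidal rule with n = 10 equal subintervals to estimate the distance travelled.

144.91

Δt = (3.5 − 2.5)/10 = 0.1.
h(2.5) = 81.375, h(2.6) = 91.64, h(2.7) = 102.705, h(2.8) = 114.6, h(2.9) = 127.355, h(3) = 141, h(3.1) = 155.565, h(3.2) = 171.08, h(3.3) = 187.575, h(3.4) = 205.08, h(3.5) = 223.625.
T_10 = (Δt/2)·[h(t_0) + 2h(t_1) + ... + 2h(t_{9}) + h(t_10)].
Sum = 144.91.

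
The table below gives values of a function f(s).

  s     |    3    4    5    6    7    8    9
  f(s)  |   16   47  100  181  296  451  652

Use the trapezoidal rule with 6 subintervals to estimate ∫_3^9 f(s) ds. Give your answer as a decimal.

1409

Δs = 1.
T_6 = (1/2)·[16 + 2·47 + 2·100 + 2·181 + 2·296 + 2·451 + 652] = 1409.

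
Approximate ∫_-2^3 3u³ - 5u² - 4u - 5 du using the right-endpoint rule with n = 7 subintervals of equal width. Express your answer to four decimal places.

-23.3673

Δu = (3 − (-2))/7 = 5/7.
Right endpoints: -9/7, -4/7, 1/7, 6/7, 11/7, 16/7, 3.
f(-9/7) = -4973/343, f(-4/7) = -1683/343, f(1/7) = -1943/343, f(6/7) = -3503/343, f(11/7) = -4113/343, f(16/7) = -1523/343, f(3) = 19.
Sum = Δu · [f(-9/7) + f(-4/7) + f(1/7) + ...].
Sum ≈ -23.3673.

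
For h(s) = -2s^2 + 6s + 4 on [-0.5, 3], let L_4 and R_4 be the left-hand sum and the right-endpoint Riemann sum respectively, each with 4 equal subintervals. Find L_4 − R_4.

L_4 = 19.7421875.
R_4 = 22.8046875.
L_4 − R_4 = -3.0625.

-3.0625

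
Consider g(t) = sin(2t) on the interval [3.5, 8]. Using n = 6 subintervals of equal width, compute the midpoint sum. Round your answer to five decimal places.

0.94161

Δt = (8 − 3.5)/6 = 0.75.
Midpoints: 3.875, 4.625, 5.375, 6.125, 6.875, 7.625.
g(3.875) ≈ 0.99460, g(4.625) ≈ 0.17389, g(5.375) ≈ -0.97000, g(6.125) ≈ -0.31112, g(6.875) ≈ 0.92598, g(7.625) ≈ 0.44212.
Sum = Δt · [g(3.875) + g(4.625) + g(5.375) + ...].
Sum ≈ 0.94161.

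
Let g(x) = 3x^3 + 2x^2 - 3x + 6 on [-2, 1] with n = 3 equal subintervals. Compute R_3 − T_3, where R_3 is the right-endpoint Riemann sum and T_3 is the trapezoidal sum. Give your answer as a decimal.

R_3 = 22.
T_3 = 16.
R_3 − T_3 = 6.

6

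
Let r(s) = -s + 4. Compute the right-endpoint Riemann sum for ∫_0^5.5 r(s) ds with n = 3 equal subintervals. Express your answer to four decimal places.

Δs = (5.5 − 0)/3 = 11/6.
Right endpoints: 11/6, 11/3, 5.5.
r(11/6) = 13/6, r(11/3) = 1/3, r(5.5) = -1.5.
Sum = Δs · [r(11/6) + r(11/3) + r(5.5)].
Sum ≈ 1.8333.

1.8333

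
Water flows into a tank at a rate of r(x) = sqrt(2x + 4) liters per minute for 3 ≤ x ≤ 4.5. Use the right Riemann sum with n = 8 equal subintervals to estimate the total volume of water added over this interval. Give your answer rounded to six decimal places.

Δx = (4.5 − 3)/8 = 0.1875.
Right endpoints: 3.1875, 3.375, 3.5625, 3.75, 3.9375, 4.125, 4.3125, 4.5.
r(3.1875) ≈ 3.221025, r(3.375) ≈ 3.278719, r(3.5625) ≈ 3.335416, r(3.75) ≈ 3.391165, r(3.9375) ≈ 3.446012, r(4.125) ≈ 3.500000, r(4.3125) ≈ 3.553168, r(4.5) ≈ 3.605551.
Sum = Δx · [r(3.1875) + r(3.375) + r(3.5625) + ...].
Sum ≈ 5.124573.

5.124573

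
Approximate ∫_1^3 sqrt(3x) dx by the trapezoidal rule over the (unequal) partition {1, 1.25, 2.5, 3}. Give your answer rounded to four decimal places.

4.8152

Subinterval widths: 0.25, 1.25, 0.5.
f(1) ≈ 1.7321, f(1.25) ≈ 1.9365, f(2.5) ≈ 2.7386, f(3) ≈ 3.0000.
On each subinterval the trapezoid contributes (Δx_i/2)·[f(x_{i-1}) + f(x_i)].
Sum ≈ 4.8152.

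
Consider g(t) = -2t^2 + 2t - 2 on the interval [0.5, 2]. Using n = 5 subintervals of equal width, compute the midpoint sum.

Δt = (2 − 0.5)/5 = 0.3.
Midpoints: 0.65, 0.95, 1.25, 1.55, 1.85.
g(0.65) = -1.545, g(0.95) = -1.905, g(1.25) = -2.625, g(1.55) = -3.705, g(1.85) = -5.145.
Sum = Δt · [g(0.65) + g(0.95) + g(1.25) + g(1.55) + g(1.85)].
Sum = -4.4775.

-4.4775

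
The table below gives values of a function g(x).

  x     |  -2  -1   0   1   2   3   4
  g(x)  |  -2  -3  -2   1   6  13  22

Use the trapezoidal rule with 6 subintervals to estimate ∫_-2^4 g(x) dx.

25

Δx = 1.
T_6 = (1/2)·[(-2) + 2·(-3) + 2·(-2) + 2·1 + 2·6 + 2·13 + 22] = 25.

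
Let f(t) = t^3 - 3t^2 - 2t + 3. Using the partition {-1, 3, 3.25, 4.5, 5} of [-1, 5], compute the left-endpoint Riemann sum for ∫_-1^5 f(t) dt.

Subinterval widths: 4, 0.25, 1.25, 0.5.
Left endpoints: -1, 3, 3.25, 4.5.
f(-1) = 1, f(3) = -3, f(3.25) = -0.859375, f(4.5) = 24.375.
Sum = Σ Δt_i · f(t_i).
Sum = 14.36328125.

14.36328125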